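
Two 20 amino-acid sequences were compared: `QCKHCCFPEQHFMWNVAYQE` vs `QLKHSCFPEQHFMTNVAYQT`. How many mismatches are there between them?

Comparing position by position, 4 residues differ: 2 (C/L), 5 (C/S), 14 (W/T), 20 (E/T).

4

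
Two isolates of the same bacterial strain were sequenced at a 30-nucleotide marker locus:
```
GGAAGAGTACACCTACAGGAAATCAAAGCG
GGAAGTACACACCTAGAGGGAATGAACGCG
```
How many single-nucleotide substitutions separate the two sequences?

7

Mismatches (1-based): position 6: A→T; position 7: G→A; position 8: T→C; position 16: C→G; position 20: A→G; position 24: C→G; position 27: A→C.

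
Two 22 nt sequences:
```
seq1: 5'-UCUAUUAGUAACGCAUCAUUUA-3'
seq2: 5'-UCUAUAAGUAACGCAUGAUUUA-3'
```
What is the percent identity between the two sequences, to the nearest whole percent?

91%

Mismatches at positions 6, 17 (1-based): 2 of 22.
Identical positions: 20/22 = 90.91% → 91%.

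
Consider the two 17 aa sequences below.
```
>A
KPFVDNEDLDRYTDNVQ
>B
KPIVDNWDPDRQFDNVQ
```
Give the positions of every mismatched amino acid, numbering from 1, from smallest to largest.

Differences at position 3 (F→I), position 7 (E→W), position 9 (L→P), position 12 (Y→Q), position 13 (T→F).

3, 7, 9, 12, 13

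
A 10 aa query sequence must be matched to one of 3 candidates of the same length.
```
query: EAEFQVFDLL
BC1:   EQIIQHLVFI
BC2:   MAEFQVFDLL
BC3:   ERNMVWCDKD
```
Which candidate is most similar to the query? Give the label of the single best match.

BC1 differs at 8 residues; BC2 differs at 1 residue; BC3 differs at 8 residues. The closest is BC2.

BC2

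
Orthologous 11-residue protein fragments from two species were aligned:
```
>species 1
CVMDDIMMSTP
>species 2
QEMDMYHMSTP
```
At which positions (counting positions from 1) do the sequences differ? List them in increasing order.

1, 2, 5, 6, 7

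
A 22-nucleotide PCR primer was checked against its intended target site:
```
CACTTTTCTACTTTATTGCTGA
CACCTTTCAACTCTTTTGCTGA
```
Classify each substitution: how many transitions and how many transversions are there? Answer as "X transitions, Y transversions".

Mismatches (1-based):
position 4: T→C (pyrimidine→pyrimidine, transition)
position 9: T→A (pyrimidine→purine, transversion)
position 13: T→C (pyrimidine→pyrimidine, transition)
position 15: A→T (purine→pyrimidine, transversion)

2 transitions, 2 transversions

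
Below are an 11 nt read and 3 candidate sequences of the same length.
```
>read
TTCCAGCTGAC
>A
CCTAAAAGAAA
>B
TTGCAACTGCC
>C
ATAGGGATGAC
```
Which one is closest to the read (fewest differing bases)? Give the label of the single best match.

Hamming distances to read — A: 9; B: 3; C: 5.
Smallest is B with 3 mismatches.

B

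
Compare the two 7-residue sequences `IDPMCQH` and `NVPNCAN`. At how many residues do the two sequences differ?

Comparing position by position, 5 residues differ: 1 (I/N), 2 (D/V), 4 (M/N), 6 (Q/A), 7 (H/N).

5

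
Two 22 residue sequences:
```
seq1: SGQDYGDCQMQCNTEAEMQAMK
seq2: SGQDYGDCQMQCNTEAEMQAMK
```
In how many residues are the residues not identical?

0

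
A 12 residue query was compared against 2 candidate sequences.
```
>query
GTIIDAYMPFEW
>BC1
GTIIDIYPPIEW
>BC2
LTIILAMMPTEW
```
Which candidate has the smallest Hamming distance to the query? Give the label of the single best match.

BC1 differs at 3 residues; BC2 differs at 4 residues. The closest is BC1.

BC1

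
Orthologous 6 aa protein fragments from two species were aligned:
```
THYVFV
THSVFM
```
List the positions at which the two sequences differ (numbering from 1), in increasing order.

3, 6

Differences at position 3 (Y→S), position 6 (V→M).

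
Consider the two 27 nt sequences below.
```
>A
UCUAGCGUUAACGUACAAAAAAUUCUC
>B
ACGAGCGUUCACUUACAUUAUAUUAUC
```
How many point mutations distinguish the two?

8

Comparing position by position, 8 sites differ: 1 (U/A), 3 (U/G), 10 (A/C), 13 (G/U), 18 (A/U), 19 (A/U), 21 (A/U), 25 (C/A).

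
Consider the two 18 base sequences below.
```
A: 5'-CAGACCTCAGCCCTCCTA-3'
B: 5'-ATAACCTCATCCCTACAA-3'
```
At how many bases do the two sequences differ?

The sequences differ at bases 1, 2, 3, 10, 15, 17 (1-based) — 6 in total.

6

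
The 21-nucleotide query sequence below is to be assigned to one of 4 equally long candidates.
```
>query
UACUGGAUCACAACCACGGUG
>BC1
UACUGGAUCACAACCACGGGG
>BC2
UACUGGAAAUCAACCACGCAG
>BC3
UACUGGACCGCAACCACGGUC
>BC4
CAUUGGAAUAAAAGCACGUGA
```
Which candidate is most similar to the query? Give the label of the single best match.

BC1

BC1 differs at 1 base; BC2 differs at 5 bases; BC3 differs at 3 bases; BC4 differs at 9 bases. The closest is BC1.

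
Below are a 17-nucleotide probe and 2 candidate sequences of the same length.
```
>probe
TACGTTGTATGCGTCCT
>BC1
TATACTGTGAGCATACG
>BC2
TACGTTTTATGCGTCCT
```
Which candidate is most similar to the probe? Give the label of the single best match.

BC1 differs at 8 sites; BC2 differs at 1 site. The closest is BC2.

BC2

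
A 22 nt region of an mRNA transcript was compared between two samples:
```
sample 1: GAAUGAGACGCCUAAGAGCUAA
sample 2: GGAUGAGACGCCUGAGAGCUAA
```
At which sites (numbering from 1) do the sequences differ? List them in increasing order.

2, 14

Differences at site 2 (A→G), site 14 (A→G).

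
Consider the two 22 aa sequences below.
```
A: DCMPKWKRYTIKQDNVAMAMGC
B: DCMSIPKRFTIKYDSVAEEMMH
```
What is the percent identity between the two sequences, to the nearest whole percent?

55%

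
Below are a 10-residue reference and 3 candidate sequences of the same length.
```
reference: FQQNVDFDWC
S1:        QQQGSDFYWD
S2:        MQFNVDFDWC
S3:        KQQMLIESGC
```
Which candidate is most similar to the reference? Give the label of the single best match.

S1 differs at 5 positions; S2 differs at 2 positions; S3 differs at 7 positions. The closest is S2.

S2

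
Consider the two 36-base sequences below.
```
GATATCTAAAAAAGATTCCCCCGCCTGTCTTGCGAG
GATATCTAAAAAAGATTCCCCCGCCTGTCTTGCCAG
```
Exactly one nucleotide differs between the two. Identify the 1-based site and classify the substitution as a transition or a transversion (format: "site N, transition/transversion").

site 34, transversion

The sequences differ only at site 34: G→C (purine→pyrimidine), a transversion.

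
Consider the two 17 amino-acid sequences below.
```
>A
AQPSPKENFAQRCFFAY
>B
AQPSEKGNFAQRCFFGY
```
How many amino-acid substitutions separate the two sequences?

3

The sequences differ at residues 5, 7, 16 (1-based) — 3 in total.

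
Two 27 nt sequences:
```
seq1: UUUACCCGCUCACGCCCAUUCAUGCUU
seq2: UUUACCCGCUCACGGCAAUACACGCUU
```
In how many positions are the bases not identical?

4

Mismatches (1-based): position 15: C→G; position 17: C→A; position 20: U→A; position 23: U→C.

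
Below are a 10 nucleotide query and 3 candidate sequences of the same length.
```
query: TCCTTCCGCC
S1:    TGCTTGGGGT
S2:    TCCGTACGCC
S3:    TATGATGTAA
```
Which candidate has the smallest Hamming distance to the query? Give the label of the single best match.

S2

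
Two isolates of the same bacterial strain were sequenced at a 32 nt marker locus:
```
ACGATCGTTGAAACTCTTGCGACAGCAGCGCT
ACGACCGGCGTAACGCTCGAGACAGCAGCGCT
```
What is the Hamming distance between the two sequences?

Comparing position by position, 7 positions differ: 5 (T/C), 8 (T/G), 9 (T/C), 11 (A/T), 15 (T/G), 18 (T/C), 20 (C/A).

7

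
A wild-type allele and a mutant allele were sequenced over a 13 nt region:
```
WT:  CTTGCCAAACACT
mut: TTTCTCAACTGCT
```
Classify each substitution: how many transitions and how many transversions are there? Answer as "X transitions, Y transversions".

4 transitions, 2 transversions

Mismatches (1-based):
position 1: C→T (pyrimidine→pyrimidine, transition)
position 4: G→C (purine→pyrimidine, transversion)
position 5: C→T (pyrimidine→pyrimidine, transition)
position 9: A→C (purine→pyrimidine, transversion)
position 10: C→T (pyrimidine→pyrimidine, transition)
position 11: A→G (purine→purine, transition)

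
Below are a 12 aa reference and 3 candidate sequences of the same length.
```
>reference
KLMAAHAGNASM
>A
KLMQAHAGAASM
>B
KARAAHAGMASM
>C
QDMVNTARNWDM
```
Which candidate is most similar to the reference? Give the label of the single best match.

A differs at 2 positions; B differs at 3 positions; C differs at 8 positions. The closest is A.

A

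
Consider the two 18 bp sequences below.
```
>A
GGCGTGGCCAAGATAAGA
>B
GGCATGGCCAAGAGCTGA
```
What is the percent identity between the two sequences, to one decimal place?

77.8%

Mismatches at positions 4, 14, 15, 16 (1-based): 4 of 18.
Identical positions: 14/18 = 77.78% → 77.8%.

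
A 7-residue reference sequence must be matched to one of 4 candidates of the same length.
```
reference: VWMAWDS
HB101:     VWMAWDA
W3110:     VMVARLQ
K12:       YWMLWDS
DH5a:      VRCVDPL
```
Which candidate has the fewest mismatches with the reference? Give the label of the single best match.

Hamming distances to reference — HB101: 1; W3110: 5; K12: 2; DH5a: 6.
Smallest is HB101 with 1 mismatch.

HB101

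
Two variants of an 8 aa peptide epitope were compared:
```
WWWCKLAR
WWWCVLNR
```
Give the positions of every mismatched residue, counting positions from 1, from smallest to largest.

5, 7

Scanning 1-based: 5: K/V; 7: A/N.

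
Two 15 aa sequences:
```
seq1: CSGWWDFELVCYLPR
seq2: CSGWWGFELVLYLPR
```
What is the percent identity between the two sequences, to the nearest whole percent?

Mismatches at positions 6, 11 (1-based): 2 of 15.
Identical positions: 13/15 = 86.67% → 87%.

87%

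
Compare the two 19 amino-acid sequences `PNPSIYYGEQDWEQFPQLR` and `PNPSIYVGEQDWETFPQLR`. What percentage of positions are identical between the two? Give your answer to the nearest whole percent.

2 positions differ (7, 14), so 17 of 19 match: 17/19 = 89.47%.

89%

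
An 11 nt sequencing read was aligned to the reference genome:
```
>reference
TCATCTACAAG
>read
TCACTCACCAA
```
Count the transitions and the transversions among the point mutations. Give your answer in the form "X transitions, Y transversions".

4 transitions, 1 transversion

Transitions (purine↔purine or pyrimidine↔pyrimidine): 4 T→C, 5 C→T, 6 T→C, 11 G→A.
Transversions (purine↔pyrimidine): 9 A→C.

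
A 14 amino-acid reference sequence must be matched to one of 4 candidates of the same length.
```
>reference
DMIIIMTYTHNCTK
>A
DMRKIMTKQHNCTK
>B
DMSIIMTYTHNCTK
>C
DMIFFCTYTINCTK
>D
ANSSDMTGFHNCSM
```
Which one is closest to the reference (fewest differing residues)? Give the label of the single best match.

Hamming distances to reference — A: 4; B: 1; C: 4; D: 9.
Smallest is B with 1 mismatch.

B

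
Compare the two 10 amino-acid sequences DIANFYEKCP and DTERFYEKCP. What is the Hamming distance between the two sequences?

3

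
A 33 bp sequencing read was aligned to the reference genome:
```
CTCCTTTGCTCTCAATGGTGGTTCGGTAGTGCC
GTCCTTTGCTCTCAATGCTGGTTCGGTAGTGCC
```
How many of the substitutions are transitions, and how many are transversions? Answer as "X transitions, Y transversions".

Transitions (purine↔purine or pyrimidine↔pyrimidine): none.
Transversions (purine↔pyrimidine): 1 C→G, 18 G→C.

0 transitions, 2 transversions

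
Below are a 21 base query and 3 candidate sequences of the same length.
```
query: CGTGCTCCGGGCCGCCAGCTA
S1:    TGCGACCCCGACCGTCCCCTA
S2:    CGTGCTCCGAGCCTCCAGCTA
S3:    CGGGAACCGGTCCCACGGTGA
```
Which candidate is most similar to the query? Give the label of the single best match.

S2

Hamming distances to query — S1: 9; S2: 2; S3: 9.
Smallest is S2 with 2 mismatches.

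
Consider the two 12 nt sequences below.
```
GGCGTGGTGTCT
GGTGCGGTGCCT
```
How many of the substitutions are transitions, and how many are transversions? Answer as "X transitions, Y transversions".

3 transitions, 0 transversions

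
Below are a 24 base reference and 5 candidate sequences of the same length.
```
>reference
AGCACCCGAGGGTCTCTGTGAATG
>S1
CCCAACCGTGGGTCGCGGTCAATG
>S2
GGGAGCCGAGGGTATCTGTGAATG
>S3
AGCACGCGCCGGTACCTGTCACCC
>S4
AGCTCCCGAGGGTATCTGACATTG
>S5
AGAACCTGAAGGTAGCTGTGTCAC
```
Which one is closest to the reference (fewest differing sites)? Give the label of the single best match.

Hamming distances to reference — S1: 7; S2: 4; S3: 9; S4: 5; S5: 9.
Smallest is S2 with 4 mismatches.

S2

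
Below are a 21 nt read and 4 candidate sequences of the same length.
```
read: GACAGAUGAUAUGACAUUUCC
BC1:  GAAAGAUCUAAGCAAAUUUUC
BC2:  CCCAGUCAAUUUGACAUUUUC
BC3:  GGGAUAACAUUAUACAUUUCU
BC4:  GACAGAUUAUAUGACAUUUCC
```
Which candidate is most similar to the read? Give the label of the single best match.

Hamming distances to read — BC1: 8; BC2: 7; BC3: 9; BC4: 1.
Smallest is BC4 with 1 mismatch.

BC4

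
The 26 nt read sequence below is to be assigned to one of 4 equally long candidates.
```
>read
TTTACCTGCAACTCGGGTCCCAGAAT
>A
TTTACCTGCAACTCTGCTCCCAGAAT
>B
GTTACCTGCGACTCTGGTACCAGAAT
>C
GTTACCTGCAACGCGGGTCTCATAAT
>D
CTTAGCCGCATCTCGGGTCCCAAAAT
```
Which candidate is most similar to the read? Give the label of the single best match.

Hamming distances to read — A: 2; B: 4; C: 4; D: 5.
Smallest is A with 2 mismatches.

A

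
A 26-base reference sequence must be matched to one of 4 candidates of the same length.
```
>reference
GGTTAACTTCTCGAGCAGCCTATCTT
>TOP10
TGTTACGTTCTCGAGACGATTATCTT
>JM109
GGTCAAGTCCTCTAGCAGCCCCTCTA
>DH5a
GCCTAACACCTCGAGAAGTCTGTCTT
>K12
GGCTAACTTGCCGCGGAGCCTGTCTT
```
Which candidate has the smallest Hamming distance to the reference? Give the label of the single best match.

K12

Hamming distances to reference — TOP10: 7; JM109: 7; DH5a: 7; K12: 6.
Smallest is K12 with 6 mismatches.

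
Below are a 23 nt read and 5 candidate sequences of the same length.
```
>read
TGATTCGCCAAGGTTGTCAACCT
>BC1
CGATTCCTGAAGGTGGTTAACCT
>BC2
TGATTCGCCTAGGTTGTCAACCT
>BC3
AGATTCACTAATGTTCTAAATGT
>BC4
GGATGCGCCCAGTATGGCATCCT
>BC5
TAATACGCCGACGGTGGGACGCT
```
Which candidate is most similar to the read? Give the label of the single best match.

BC1 differs at 6 bases; BC2 differs at 1 base; BC3 differs at 8 bases; BC4 differs at 7 bases; BC5 differs at 9 bases. The closest is BC2.

BC2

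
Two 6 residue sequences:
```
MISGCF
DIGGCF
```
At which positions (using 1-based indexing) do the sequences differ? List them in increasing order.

1, 3

Scanning 1-based: 1: M/D; 3: S/G.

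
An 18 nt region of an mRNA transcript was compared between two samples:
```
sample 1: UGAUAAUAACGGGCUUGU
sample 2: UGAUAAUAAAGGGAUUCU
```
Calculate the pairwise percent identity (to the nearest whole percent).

83%

3 positions differ (10, 14, 17), so 15 of 18 match: 15/18 = 83.33%.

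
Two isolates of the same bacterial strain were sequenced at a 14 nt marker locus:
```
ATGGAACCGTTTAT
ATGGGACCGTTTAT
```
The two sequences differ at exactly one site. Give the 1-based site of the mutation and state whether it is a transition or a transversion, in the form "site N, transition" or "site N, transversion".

site 5, transition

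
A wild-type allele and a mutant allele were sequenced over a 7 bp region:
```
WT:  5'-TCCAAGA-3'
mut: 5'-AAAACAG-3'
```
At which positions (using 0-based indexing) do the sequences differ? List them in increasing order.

0, 1, 2, 4, 5, 6

Differences at position 0 (T→A), position 1 (C→A), position 2 (C→A), position 4 (A→C), position 5 (G→A), position 6 (A→G).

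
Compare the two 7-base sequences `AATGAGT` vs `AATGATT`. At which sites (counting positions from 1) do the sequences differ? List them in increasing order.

Scanning 1-based: 6: G/T.

6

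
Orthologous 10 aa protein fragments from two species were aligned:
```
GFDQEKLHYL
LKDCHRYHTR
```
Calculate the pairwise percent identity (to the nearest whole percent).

Mismatches at positions 1, 2, 4, 5, 6, 7, 9, 10 (1-based): 8 of 10.
Identical positions: 2/10 = 20% → 20%.

20%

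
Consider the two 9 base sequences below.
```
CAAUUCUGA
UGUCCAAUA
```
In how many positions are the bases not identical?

8

Comparing position by position, 8 positions differ: 1 (C/U), 2 (A/G), 3 (A/U), 4 (U/C), 5 (U/C), 6 (C/A), 7 (U/A), 8 (G/U).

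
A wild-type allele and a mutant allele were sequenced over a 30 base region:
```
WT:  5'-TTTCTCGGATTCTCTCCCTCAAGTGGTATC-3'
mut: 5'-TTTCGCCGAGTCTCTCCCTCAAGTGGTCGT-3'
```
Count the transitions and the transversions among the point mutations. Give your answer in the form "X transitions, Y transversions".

Mismatches (1-based):
base 5: T→G (pyrimidine→purine, transversion)
base 7: G→C (purine→pyrimidine, transversion)
base 10: T→G (pyrimidine→purine, transversion)
base 28: A→C (purine→pyrimidine, transversion)
base 29: T→G (pyrimidine→purine, transversion)
base 30: C→T (pyrimidine→pyrimidine, transition)

1 transition, 5 transversions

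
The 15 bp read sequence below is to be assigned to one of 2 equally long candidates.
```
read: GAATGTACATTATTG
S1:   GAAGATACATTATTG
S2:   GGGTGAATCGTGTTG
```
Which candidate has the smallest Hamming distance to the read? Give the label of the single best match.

S1 differs at 2 positions; S2 differs at 7 positions. The closest is S1.

S1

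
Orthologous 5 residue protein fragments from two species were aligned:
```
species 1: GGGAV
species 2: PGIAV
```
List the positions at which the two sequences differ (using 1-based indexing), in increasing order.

Scanning 1-based: 1: G/P; 3: G/I.

1, 3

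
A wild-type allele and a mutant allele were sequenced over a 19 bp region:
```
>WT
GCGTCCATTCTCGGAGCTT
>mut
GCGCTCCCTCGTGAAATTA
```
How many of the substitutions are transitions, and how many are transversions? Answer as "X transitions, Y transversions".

Mismatches (1-based):
site 4: T→C (pyrimidine→pyrimidine, transition)
site 5: C→T (pyrimidine→pyrimidine, transition)
site 7: A→C (purine→pyrimidine, transversion)
site 8: T→C (pyrimidine→pyrimidine, transition)
site 11: T→G (pyrimidine→purine, transversion)
site 12: C→T (pyrimidine→pyrimidine, transition)
site 14: G→A (purine→purine, transition)
site 16: G→A (purine→purine, transition)
site 17: C→T (pyrimidine→pyrimidine, transition)
site 19: T→A (pyrimidine→purine, transversion)

7 transitions, 3 transversions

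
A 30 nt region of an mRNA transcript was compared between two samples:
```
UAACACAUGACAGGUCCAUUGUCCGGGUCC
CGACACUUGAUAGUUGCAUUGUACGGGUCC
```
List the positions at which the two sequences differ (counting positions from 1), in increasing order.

Differences at position 1 (U→C), position 2 (A→G), position 7 (A→U), position 11 (C→U), position 14 (G→U), position 16 (C→G), position 23 (C→A).

1, 2, 7, 11, 14, 16, 23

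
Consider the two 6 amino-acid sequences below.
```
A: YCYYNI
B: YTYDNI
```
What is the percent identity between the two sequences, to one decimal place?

2 positions differ (2, 4), so 4 of 6 match: 4/6 = 66.67%.

66.7%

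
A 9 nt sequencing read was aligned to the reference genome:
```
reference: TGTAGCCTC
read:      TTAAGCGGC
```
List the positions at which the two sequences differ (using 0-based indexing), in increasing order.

1, 2, 6, 7

Scanning 0-based: 1: G/T; 2: T/A; 6: C/G; 7: T/G.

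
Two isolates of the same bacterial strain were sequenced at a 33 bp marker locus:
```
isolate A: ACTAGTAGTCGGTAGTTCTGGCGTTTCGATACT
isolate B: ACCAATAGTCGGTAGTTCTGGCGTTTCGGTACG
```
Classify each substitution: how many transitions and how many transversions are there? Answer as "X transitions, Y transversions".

Mismatches (1-based):
base 3: T→C (pyrimidine→pyrimidine, transition)
base 5: G→A (purine→purine, transition)
base 29: A→G (purine→purine, transition)
base 33: T→G (pyrimidine→purine, transversion)

3 transitions, 1 transversion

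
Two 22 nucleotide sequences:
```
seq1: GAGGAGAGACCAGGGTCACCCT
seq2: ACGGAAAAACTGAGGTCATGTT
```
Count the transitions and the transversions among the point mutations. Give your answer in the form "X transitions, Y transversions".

Mismatches (1-based):
base 1: G→A (purine→purine, transition)
base 2: A→C (purine→pyrimidine, transversion)
base 6: G→A (purine→purine, transition)
base 8: G→A (purine→purine, transition)
base 11: C→T (pyrimidine→pyrimidine, transition)
base 12: A→G (purine→purine, transition)
base 13: G→A (purine→purine, transition)
base 19: C→T (pyrimidine→pyrimidine, transition)
base 20: C→G (pyrimidine→purine, transversion)
base 21: C→T (pyrimidine→pyrimidine, transition)

8 transitions, 2 transversions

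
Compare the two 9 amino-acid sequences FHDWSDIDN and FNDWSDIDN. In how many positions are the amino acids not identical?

The sequences differ at positions 2 (1-based) — 1 in total.

1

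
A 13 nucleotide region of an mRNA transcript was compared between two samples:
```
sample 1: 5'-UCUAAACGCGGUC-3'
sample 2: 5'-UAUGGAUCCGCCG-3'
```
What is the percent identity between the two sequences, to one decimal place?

Mismatches at positions 2, 4, 5, 7, 8, 11, 12, 13 (1-based): 8 of 13.
Identical positions: 5/13 = 38.46% → 38.5%.

38.5%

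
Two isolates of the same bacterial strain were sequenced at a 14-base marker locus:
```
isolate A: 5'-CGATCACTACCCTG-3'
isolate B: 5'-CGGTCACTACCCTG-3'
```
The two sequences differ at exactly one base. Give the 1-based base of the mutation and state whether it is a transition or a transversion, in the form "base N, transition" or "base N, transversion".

Base 3 changes A→G. A is a purine and G is a purine, so this is a transition.

base 3, transition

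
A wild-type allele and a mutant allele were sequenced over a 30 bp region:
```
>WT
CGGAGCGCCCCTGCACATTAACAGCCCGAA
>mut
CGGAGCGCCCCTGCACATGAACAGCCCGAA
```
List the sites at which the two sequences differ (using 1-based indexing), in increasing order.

19

Scanning 1-based: 19: T/G.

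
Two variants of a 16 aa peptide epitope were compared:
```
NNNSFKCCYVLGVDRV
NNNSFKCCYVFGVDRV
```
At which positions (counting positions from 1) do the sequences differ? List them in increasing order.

11

Scanning 1-based: 11: L/F.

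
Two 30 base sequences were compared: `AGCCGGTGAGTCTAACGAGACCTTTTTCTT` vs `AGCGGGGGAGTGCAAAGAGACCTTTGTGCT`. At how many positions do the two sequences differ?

8

Comparing position by position, 8 positions differ: 4 (C/G), 7 (T/G), 12 (C/G), 13 (T/C), 16 (C/A), 26 (T/G), 28 (C/G), 29 (T/C).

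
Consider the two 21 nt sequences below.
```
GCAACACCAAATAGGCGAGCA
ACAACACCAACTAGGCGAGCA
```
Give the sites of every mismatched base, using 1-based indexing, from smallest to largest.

Scanning 1-based: 1: G/A; 11: A/C.

1, 11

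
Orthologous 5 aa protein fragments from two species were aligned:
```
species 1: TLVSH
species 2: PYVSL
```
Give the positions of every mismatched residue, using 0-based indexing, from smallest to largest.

Differences at position 0 (T→P), position 1 (L→Y), position 4 (H→L).

0, 1, 4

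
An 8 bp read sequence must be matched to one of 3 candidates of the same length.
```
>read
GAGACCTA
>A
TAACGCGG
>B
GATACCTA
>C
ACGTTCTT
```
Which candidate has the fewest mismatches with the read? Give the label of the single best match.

B

A differs at 6 bases; B differs at 1 base; C differs at 5 bases. The closest is B.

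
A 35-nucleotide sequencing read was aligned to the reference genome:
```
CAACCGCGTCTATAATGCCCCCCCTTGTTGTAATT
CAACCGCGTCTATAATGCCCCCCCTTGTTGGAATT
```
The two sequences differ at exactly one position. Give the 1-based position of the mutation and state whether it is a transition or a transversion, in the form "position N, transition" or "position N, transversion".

Position 31 changes T→G. T is a pyrimidine and G is a purine, so this is a transversion.

position 31, transversion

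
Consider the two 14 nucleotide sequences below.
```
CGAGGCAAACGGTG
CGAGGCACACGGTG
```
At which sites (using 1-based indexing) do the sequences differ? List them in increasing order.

Differences at site 8 (A→C).

8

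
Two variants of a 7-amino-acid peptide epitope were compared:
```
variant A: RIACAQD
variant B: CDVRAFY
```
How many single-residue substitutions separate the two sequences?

6

The sequences differ at residues 1, 2, 3, 4, 6, 7 (1-based) — 6 in total.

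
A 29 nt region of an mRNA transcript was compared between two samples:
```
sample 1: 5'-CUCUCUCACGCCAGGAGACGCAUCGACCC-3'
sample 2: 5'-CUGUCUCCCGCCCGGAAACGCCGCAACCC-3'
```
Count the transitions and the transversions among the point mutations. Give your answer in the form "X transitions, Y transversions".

2 transitions, 5 transversions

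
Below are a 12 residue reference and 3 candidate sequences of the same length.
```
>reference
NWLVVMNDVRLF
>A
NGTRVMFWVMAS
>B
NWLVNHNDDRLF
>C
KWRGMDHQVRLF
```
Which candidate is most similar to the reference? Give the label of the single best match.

A differs at 8 residues; B differs at 3 residues; C differs at 7 residues. The closest is B.

B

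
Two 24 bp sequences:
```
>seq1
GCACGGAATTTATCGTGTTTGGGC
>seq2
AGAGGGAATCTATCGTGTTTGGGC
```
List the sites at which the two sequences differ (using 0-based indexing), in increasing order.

0, 1, 3, 9

Scanning 0-based: 0: G/A; 1: C/G; 3: C/G; 9: T/C.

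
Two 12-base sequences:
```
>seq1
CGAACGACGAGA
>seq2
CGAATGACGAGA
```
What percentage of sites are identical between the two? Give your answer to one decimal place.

91.7%

1 position differs (5), so 11 of 12 match: 11/12 = 91.67%.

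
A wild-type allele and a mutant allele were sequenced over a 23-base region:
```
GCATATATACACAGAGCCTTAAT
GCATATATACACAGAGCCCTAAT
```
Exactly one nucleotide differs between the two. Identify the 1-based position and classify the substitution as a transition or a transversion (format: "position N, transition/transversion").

Position 19 changes T→C. T is a pyrimidine and C is a pyrimidine, so this is a transition.

position 19, transition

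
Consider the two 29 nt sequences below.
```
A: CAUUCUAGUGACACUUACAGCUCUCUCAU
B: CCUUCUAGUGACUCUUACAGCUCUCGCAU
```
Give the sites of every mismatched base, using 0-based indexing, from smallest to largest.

1, 12, 25

Differences at site 1 (A→C), site 12 (A→U), site 25 (U→G).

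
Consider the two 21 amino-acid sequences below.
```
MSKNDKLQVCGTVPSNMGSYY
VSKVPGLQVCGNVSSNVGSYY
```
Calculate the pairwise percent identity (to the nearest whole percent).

67%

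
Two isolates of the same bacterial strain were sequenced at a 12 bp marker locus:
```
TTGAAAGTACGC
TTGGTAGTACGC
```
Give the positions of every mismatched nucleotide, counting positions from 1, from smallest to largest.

Scanning 1-based: 4: A/G; 5: A/T.

4, 5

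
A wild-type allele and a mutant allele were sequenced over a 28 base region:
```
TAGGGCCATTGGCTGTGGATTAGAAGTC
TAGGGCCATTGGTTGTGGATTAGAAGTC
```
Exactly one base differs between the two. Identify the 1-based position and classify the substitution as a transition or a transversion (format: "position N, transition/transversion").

position 13, transition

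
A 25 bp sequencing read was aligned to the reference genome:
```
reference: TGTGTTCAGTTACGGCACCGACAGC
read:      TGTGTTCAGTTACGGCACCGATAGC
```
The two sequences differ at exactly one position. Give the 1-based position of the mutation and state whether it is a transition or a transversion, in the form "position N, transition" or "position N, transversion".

Position 22 changes C→T. C is a pyrimidine and T is a pyrimidine, so this is a transition.

position 22, transition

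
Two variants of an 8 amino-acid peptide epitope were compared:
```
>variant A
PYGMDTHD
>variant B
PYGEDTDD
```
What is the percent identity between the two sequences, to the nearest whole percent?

75%

Mismatches at positions 4, 7 (1-based): 2 of 8.
Identical positions: 6/8 = 75% → 75%.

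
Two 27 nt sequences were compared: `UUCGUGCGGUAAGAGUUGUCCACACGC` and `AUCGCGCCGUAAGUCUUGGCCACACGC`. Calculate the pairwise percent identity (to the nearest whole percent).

Mismatches at positions 1, 5, 8, 14, 15, 19 (1-based): 6 of 27.
Identical positions: 21/27 = 77.78% → 78%.

78%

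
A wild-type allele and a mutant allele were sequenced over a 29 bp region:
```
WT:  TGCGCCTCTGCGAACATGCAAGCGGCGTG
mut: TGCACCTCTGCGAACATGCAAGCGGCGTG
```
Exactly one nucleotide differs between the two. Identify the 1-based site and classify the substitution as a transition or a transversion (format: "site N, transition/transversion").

site 4, transition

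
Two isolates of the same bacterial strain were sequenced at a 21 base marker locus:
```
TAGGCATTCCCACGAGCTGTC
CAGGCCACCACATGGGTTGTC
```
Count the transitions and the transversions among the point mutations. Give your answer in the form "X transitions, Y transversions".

5 transitions, 3 transversions

Transitions (purine↔purine or pyrimidine↔pyrimidine): 1 T→C, 8 T→C, 13 C→T, 15 A→G, 17 C→T.
Transversions (purine↔pyrimidine): 6 A→C, 7 T→A, 10 C→A.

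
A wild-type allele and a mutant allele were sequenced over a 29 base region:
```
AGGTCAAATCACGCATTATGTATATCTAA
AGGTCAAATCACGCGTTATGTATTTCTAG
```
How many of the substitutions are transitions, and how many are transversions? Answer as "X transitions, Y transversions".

Mismatches (1-based):
base 15: A→G (purine→purine, transition)
base 24: A→T (purine→pyrimidine, transversion)
base 29: A→G (purine→purine, transition)

2 transitions, 1 transversion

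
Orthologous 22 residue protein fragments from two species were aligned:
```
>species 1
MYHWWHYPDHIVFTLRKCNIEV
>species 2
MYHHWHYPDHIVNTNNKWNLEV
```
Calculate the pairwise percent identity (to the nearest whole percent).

73%

Mismatches at positions 4, 13, 15, 16, 18, 20 (1-based): 6 of 22.
Identical positions: 16/22 = 72.73% → 73%.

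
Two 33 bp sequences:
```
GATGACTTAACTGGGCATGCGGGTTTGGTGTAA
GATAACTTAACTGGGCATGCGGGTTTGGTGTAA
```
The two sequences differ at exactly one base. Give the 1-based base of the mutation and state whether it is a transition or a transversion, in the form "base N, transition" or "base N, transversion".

The sequences differ only at base 4: G→A (purine→purine), a transition.

base 4, transition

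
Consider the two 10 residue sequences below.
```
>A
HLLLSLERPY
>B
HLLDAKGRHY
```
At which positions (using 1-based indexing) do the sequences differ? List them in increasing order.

Scanning 1-based: 4: L/D; 5: S/A; 6: L/K; 7: E/G; 9: P/H.

4, 5, 6, 7, 9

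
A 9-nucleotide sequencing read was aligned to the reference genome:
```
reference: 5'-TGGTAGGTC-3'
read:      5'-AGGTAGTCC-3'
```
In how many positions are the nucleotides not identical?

3

The sequences differ at positions 1, 7, 8 (1-based) — 3 in total.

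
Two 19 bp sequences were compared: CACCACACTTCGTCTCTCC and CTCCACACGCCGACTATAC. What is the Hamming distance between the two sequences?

Mismatches (1-based): position 2: A→T; position 9: T→G; position 10: T→C; position 13: T→A; position 16: C→A; position 18: C→A.

6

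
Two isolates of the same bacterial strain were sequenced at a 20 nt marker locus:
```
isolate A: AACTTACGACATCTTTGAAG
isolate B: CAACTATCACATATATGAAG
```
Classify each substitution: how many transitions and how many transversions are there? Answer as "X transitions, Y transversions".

2 transitions, 5 transversions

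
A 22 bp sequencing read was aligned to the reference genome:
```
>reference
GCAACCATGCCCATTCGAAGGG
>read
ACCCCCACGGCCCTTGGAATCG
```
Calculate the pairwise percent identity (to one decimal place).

9 positions differ (1, 3, 4, 8, 10, 13, 16, 20, 21), so 13 of 22 match: 13/22 = 59.09%.

59.1%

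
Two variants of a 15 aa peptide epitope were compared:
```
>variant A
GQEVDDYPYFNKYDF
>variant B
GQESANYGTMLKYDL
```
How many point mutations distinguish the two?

Comparing position by position, 8 residues differ: 4 (V/S), 5 (D/A), 6 (D/N), 8 (P/G), 9 (Y/T), 10 (F/M), 11 (N/L), 15 (F/L).

8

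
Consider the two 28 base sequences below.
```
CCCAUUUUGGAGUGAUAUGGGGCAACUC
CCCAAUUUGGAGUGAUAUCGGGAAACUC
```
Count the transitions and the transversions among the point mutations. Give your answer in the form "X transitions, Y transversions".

Transitions (purine↔purine or pyrimidine↔pyrimidine): none.
Transversions (purine↔pyrimidine): 5 U→A, 19 G→C, 23 C→A.

0 transitions, 3 transversions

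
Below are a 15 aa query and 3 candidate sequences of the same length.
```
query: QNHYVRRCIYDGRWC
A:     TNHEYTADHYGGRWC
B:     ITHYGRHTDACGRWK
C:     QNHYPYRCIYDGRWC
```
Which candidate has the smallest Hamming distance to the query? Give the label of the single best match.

C

Hamming distances to query — A: 8; B: 9; C: 2.
Smallest is C with 2 mismatches.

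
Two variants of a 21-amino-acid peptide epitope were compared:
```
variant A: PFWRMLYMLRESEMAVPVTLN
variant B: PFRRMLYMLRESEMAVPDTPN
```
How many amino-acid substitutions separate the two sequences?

The sequences differ at residues 3, 18, 20 (1-based) — 3 in total.

3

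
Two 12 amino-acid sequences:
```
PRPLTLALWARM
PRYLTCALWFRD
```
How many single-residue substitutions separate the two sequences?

Comparing position by position, 4 residues differ: 3 (P/Y), 6 (L/C), 10 (A/F), 12 (M/D).

4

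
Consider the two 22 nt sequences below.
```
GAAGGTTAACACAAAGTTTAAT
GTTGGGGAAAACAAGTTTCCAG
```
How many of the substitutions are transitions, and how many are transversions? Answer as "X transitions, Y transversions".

2 transitions, 8 transversions

Mismatches (1-based):
base 2: A→T (purine→pyrimidine, transversion)
base 3: A→T (purine→pyrimidine, transversion)
base 6: T→G (pyrimidine→purine, transversion)
base 7: T→G (pyrimidine→purine, transversion)
base 10: C→A (pyrimidine→purine, transversion)
base 15: A→G (purine→purine, transition)
base 16: G→T (purine→pyrimidine, transversion)
base 19: T→C (pyrimidine→pyrimidine, transition)
base 20: A→C (purine→pyrimidine, transversion)
base 22: T→G (pyrimidine→purine, transversion)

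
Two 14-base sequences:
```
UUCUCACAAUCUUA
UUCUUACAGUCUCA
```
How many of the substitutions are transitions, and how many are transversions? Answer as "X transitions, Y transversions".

3 transitions, 0 transversions

Transitions (purine↔purine or pyrimidine↔pyrimidine): 5 C→U, 9 A→G, 13 U→C.
Transversions (purine↔pyrimidine): none.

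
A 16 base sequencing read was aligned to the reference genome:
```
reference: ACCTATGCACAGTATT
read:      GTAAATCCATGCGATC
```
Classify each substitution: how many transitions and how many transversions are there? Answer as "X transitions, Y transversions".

5 transitions, 5 transversions

Mismatches (1-based):
position 1: A→G (purine→purine, transition)
position 2: C→T (pyrimidine→pyrimidine, transition)
position 3: C→A (pyrimidine→purine, transversion)
position 4: T→A (pyrimidine→purine, transversion)
position 7: G→C (purine→pyrimidine, transversion)
position 10: C→T (pyrimidine→pyrimidine, transition)
position 11: A→G (purine→purine, transition)
position 12: G→C (purine→pyrimidine, transversion)
position 13: T→G (pyrimidine→purine, transversion)
position 16: T→C (pyrimidine→pyrimidine, transition)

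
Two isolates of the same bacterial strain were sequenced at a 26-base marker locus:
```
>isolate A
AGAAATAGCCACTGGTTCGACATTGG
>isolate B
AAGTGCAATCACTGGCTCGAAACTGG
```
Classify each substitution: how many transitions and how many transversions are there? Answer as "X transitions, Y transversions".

8 transitions, 2 transversions

Mismatches (1-based):
base 2: G→A (purine→purine, transition)
base 3: A→G (purine→purine, transition)
base 4: A→T (purine→pyrimidine, transversion)
base 5: A→G (purine→purine, transition)
base 6: T→C (pyrimidine→pyrimidine, transition)
base 8: G→A (purine→purine, transition)
base 9: C→T (pyrimidine→pyrimidine, transition)
base 16: T→C (pyrimidine→pyrimidine, transition)
base 21: C→A (pyrimidine→purine, transversion)
base 23: T→C (pyrimidine→pyrimidine, transition)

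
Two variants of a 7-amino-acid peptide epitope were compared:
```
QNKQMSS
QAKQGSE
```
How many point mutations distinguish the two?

3

Mismatches (1-based): residue 2: N→A; residue 5: M→G; residue 7: S→E.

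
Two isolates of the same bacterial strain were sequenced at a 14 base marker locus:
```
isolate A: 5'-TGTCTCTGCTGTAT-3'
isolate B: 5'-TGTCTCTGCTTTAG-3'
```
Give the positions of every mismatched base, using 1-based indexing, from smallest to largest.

Scanning 1-based: 11: G/T; 14: T/G.

11, 14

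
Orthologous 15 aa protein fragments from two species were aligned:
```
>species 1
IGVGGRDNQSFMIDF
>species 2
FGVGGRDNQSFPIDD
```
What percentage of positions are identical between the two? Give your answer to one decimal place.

80.0%

3 positions differ (1, 12, 15), so 12 of 15 match: 12/15 = 80%.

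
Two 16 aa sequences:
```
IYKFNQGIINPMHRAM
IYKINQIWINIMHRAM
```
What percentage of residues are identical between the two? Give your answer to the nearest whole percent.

4 positions differ (4, 7, 8, 11), so 12 of 16 match: 12/16 = 75%.

75%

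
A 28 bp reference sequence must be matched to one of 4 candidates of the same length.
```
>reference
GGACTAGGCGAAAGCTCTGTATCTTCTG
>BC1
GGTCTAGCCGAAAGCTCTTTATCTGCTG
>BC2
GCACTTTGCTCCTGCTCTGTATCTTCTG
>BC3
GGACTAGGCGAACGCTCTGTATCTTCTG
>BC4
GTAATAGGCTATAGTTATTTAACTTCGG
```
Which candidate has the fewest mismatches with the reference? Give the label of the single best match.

BC3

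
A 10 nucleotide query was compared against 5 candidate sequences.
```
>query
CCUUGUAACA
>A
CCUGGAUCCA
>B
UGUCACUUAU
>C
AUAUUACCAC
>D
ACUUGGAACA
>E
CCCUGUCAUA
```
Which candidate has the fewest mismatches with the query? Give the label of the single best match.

D

Hamming distances to query — A: 4; B: 9; C: 9; D: 2; E: 3.
Smallest is D with 2 mismatches.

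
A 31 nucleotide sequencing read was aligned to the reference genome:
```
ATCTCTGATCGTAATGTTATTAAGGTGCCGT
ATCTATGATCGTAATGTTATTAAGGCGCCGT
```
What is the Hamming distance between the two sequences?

2

Comparing position by position, 2 positions differ: 5 (C/A), 26 (T/C).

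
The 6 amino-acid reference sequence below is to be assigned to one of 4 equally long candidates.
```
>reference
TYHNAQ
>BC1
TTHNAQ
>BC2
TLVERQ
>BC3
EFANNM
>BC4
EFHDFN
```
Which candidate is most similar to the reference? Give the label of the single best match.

BC1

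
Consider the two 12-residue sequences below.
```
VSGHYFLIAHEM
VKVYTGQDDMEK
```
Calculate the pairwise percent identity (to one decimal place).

Mismatches at positions 2, 3, 4, 5, 6, 7, 8, 9, 10, 12 (1-based): 10 of 12.
Identical positions: 2/12 = 16.67% → 16.7%.

16.7%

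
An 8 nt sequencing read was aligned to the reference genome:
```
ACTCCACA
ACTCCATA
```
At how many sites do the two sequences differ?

1

Comparing position by position, 1 site differs: 7 (C/T).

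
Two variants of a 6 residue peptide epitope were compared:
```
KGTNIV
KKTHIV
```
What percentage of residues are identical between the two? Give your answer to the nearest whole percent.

67%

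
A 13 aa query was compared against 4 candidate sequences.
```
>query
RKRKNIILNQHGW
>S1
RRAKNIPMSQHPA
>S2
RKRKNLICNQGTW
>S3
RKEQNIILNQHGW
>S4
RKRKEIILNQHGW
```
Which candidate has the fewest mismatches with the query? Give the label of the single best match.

S4

S1 differs at 7 positions; S2 differs at 4 positions; S3 differs at 2 positions; S4 differs at 1 position. The closest is S4.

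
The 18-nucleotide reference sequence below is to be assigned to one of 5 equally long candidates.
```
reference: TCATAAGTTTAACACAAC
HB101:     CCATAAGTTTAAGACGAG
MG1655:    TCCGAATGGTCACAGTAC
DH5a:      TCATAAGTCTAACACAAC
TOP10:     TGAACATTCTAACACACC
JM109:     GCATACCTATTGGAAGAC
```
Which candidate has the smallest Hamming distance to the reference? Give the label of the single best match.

Hamming distances to reference — HB101: 4; MG1655: 8; DH5a: 1; TOP10: 6; JM109: 9.
Smallest is DH5a with 1 mismatch.

DH5a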